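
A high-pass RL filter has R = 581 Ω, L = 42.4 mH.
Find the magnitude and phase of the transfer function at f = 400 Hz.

Step 1 — Angular frequency: ω = 2π·400 = 2513 rad/s.
Step 2 — Transfer function: H(jω) = jωL/(R + jωL).
Step 3 — Numerator jωL = j·106.6; denominator R + jωL = 581 + j106.6.
Step 4 — H = 0.03255 + j0.1774.
Step 5 — Magnitude: |H| = 0.1804 (-14.9 dB); phase: φ = 79.6°.

|H| = 0.1804 (-14.9 dB), φ = 79.6°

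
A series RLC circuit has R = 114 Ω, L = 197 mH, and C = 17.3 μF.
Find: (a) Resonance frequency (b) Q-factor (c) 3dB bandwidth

Step 1 — Resonance: ω₀ = 1/√(LC) = 1/√(0.197·1.73e-05) = 541.7 rad/s.
Step 2 — f₀ = ω₀/(2π) = 86.21 Hz.
Step 3 — Series Q: Q = ω₀L/R = 541.7·0.197/114 = 0.9361.
Step 4 — Bandwidth: Δω = ω₀/Q = 578.7 rad/s; BW = Δω/(2π) = 92.1 Hz.

(a) f₀ = 86.21 Hz  (b) Q = 0.9361  (c) BW = 92.1 Hz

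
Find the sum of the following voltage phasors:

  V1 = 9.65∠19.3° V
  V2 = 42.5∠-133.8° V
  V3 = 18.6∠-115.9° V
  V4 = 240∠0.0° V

Step 1 — Convert each phasor to rectangular form:
  V1 = 9.65·(cos(19.3°) + j·sin(19.3°)) = 9.108 + j3.189 V
  V2 = 42.5·(cos(-133.8°) + j·sin(-133.8°)) = -29.42 - j30.67 V
  V3 = 18.6·(cos(-115.9°) + j·sin(-115.9°)) = -8.125 - j16.73 V
  V4 = 240·(cos(0.0°) + j·sin(0.0°)) = 240 V
Step 2 — Sum components: V_total = 211.6 - j44.22 V.
Step 3 — Convert to polar: |V_total| = 216.1 V, ∠V_total = -11.8°.

V_total = 216.1∠-11.8° V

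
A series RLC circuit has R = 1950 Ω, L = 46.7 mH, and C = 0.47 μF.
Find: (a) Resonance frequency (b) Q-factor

Step 1 — Resonance condition Im(Z)=0 gives ω₀ = 1/√(LC).
Step 2 — ω₀ = 1/√(0.0467·4.7e-07) = 6750 rad/s.
Step 3 — f₀ = ω₀/(2π) = 1074 Hz.
Step 4 — Series Q: Q = ω₀L/R = 6750·0.0467/1950 = 0.1616.

(a) f₀ = 1074 Hz  (b) Q = 0.1616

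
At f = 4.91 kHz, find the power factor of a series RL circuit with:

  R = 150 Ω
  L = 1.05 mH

Step 1 — Angular frequency: ω = 2π·f = 2π·4910 = 3.085e+04 rad/s.
Step 2 — Component impedances:
  R: Z = R = 150 Ω
  L: Z = jωL = j·3.085e+04·0.00105 = 0 + j32.39 Ω
Step 3 — Series combination: Z_total = R + L = 150 + j32.39 Ω = 153.5∠12.2° Ω.
Step 4 — Power factor: PF = cos(φ) = Re(Z)/|Z| = 150/153.46 = 0.9775.
Step 5 — Type: Im(Z) = 32.39 ⇒ lagging (phase φ = 12.2°).

PF = 0.9775 (lagging, φ = 12.2°)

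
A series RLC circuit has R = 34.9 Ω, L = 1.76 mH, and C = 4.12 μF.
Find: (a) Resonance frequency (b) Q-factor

Step 1 — Resonance condition Im(Z)=0 gives ω₀ = 1/√(LC).
Step 2 — ω₀ = 1/√(0.00176·4.12e-06) = 1.174e+04 rad/s.
Step 3 — f₀ = ω₀/(2π) = 1869 Hz.
Step 4 — Series Q: Q = ω₀L/R = 1.174e+04·0.00176/34.9 = 0.5922.

(a) f₀ = 1869 Hz  (b) Q = 0.5922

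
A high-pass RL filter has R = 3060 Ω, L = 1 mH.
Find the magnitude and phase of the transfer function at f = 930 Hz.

Step 1 — Angular frequency: ω = 2π·930 = 5843 rad/s.
Step 2 — Transfer function: H(jω) = jωL/(R + jωL).
Step 3 — Numerator jωL = j·5.843; denominator R + jωL = 3060 + j5.843.
Step 4 — H = 3.647e-06 + j0.00191.
Step 5 — Magnitude: |H| = 0.00191 (-54.4 dB); phase: φ = 89.9°.

|H| = 0.00191 (-54.4 dB), φ = 89.9°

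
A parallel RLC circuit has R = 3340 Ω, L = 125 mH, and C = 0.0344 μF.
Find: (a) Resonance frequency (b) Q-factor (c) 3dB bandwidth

Step 1 — Resonance: ω₀ = 1/√(LC) = 1/√(0.125·3.44e-08) = 1.525e+04 rad/s.
Step 2 — f₀ = ω₀/(2π) = 2427 Hz.
Step 3 — Parallel Q: Q = R/(ω₀L) = 3340/(1.525e+04·0.125) = 1.752.
Step 4 — Bandwidth: Δω = ω₀/Q = 8704 rad/s; BW = Δω/(2π) = 1385 Hz.

(a) f₀ = 2427 Hz  (b) Q = 1.752  (c) BW = 1385 Hz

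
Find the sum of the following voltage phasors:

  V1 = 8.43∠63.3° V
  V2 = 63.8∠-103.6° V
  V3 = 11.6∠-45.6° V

Step 1 — Convert each phasor to rectangular form:
  V1 = 8.43·(cos(63.3°) + j·sin(63.3°)) = 3.788 + j7.531 V
  V2 = 63.8·(cos(-103.6°) + j·sin(-103.6°)) = -15 - j62.01 V
  V3 = 11.6·(cos(-45.6°) + j·sin(-45.6°)) = 8.116 - j8.288 V
Step 2 — Sum components: V_total = -3.098 - j62.77 V.
Step 3 — Convert to polar: |V_total| = 62.84 V, ∠V_total = -92.8°.

V_total = 62.84∠-92.8° V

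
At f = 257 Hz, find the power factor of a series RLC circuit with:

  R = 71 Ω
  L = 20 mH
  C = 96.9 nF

Step 1 — Angular frequency: ω = 2π·f = 2π·257 = 1615 rad/s.
Step 2 — Component impedances:
  R: Z = R = 71 Ω
  L: Z = jωL = j·1615·0.02 = 0 + j32.3 Ω
  C: Z = 1/(jωC) = -j/(ω·C) = 0 - j6391 Ω
Step 3 — Series combination: Z_total = R + L + C = 71 - j6359 Ω = 6359∠-89.4° Ω.
Step 4 — Power factor: PF = cos(φ) = Re(Z)/|Z| = 71/6359 = 0.01117.
Step 5 — Type: Im(Z) = -6359 ⇒ leading (phase φ = -89.4°).

PF = 0.01117 (leading, φ = -89.4°)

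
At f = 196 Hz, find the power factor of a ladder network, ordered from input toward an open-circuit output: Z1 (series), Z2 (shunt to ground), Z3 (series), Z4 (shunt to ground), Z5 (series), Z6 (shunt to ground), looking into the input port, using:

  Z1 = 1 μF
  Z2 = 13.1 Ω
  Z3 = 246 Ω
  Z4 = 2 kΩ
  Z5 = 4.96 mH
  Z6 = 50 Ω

Step 1 — Angular frequency: ω = 2π·f = 2π·196 = 1232 rad/s.
Step 2 — Component impedances:
  Z1: Z = 1/(jωC) = -j/(ω·C) = 0 - j812 Ω
  Z2: Z = R = 13.1 Ω
  Z3: Z = R = 246 Ω
  Z4: Z = R = 2000 Ω
  Z5: Z = jωL = j·1232·0.00496 = 0 + j6.108 Ω
  Z6: Z = R = 50 Ω
Step 3 — Ladder network (open output): work backward from the far end, alternating series and parallel combinations. Z_in = 12.54 - j812 Ω = 812.1∠-89.1° Ω.
Step 4 — Power factor: PF = cos(φ) = Re(Z)/|Z| = 12.54/812.1 = 0.01544.
Step 5 — Type: Im(Z) = -812 ⇒ leading (phase φ = -89.1°).

PF = 0.01544 (leading, φ = -89.1°)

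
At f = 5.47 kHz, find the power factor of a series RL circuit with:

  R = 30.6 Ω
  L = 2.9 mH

Step 1 — Angular frequency: ω = 2π·f = 2π·5470 = 3.437e+04 rad/s.
Step 2 — Component impedances:
  R: Z = R = 30.6 Ω
  L: Z = jωL = j·3.437e+04·0.0029 = 0 + j99.67 Ω
Step 3 — Series combination: Z_total = R + L = 30.6 + j99.67 Ω = 104.3∠72.9° Ω.
Step 4 — Power factor: PF = cos(φ) = Re(Z)/|Z| = 30.6/104.26 = 0.2935.
Step 5 — Type: Im(Z) = 99.67 ⇒ lagging (phase φ = 72.9°).

PF = 0.2935 (lagging, φ = 72.9°)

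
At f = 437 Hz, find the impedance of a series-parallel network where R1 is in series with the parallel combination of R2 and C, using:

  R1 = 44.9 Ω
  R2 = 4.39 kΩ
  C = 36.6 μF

Step 1 — Angular frequency: ω = 2π·f = 2π·437 = 2746 rad/s.
Step 2 — Component impedances:
  R1: Z = R = 44.9 Ω
  R2: Z = R = 4390 Ω
  C: Z = 1/(jωC) = -j/(ω·C) = 0 - j9.951 Ω
Step 3 — Parallel branch: R2 || C = 1/(1/R2 + 1/C) = 0.02256 - j9.951 Ω.
Step 4 — Series with R1: Z_total = R1 + (R2 || C) = 44.92 - j9.951 Ω = 46.01∠-12.5° Ω.

Z = 44.92 - j9.951 Ω = 46.01∠-12.5° Ω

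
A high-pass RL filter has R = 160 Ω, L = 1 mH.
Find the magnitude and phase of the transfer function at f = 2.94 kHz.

Step 1 — Angular frequency: ω = 2π·2940 = 1.847e+04 rad/s.
Step 2 — Transfer function: H(jω) = jωL/(R + jωL).
Step 3 — Numerator jωL = j·18.47; denominator R + jωL = 160 + j18.47.
Step 4 — H = 0.01315 + j0.1139.
Step 5 — Magnitude: |H| = 0.1147 (-18.8 dB); phase: φ = 83.4°.

|H| = 0.1147 (-18.8 dB), φ = 83.4°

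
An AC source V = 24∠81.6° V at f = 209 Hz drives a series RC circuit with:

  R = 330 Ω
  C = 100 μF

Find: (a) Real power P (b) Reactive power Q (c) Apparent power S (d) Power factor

Step 1 — Angular frequency: ω = 2π·f = 2π·209 = 1313 rad/s.
Step 2 — Component impedances:
  R: Z = R = 330 Ω
  C: Z = 1/(jωC) = -j/(ω·C) = 0 - j7.615 Ω
Step 3 — Series combination: Z_total = R + C = 330 - j7.615 Ω = 330.1∠-1.3° Ω.
Step 4 — Source phasor: V = 24∠81.6° V = 3.506 + j23.74 V.
Step 5 — Current: I = V / Z = 0.008959 + j0.07215 A = 0.07271∠82.9° A.
Step 6 — Complex power: S = V·I* = 1.745 - j0.04026 VA.
Step 7 — Real power: P = Re(S) = 1.745 W.
Step 8 — Reactive power: Q = Im(S) = -0.04026 VAR.
Step 9 — Apparent power: |S| = 1.745 VA.
Step 10 — Power factor: PF = P/|S| = 0.9997 (leading).

(a) P = 1.745 W  (b) Q = -0.04026 VAR  (c) S = 1.745 VA  (d) PF = 0.9997 (leading)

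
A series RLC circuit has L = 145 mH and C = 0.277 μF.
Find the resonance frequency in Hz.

Step 1 — Resonance condition Im(Z)=0 gives ω₀ = 1/√(LC).
Step 2 — ω₀ = 1/√(0.145·2.77e-07) = 4990 rad/s.
Step 3 — f₀ = ω₀/(2π) = 794.1 Hz.

f₀ = 794.1 Hz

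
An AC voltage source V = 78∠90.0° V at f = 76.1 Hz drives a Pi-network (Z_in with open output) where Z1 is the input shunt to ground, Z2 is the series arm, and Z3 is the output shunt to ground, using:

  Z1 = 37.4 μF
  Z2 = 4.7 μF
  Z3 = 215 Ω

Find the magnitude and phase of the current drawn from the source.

Step 1 — Angular frequency: ω = 2π·f = 2π·76.1 = 478.2 rad/s.
Step 2 — Component impedances:
  Z1: Z = 1/(jωC) = -j/(ω·C) = 0 - j55.92 Ω
  Z2: Z = 1/(jωC) = -j/(ω·C) = 0 - j445 Ω
  Z3: Z = R = 215 Ω
Step 3 — With open output, the series arm Z2 and the output shunt Z3 appear in series to ground: Z2 + Z3 = 215 - j445 Ω.
Step 4 — Parallel with input shunt Z1: Z_in = Z1 || (Z2 + Z3) = 2.263 - j50.65 Ω = 50.7∠-87.4° Ω.
Step 5 — Source phasor: V = 78∠90.0° V = 0 + j78 V.
Step 6 — Ohm's law: I = V / Z_total = (0 + j78) / (2.263 - j50.65) = -1.537 + j0.06866 A.
Step 7 — Convert to polar: |I| = 1.539 A, ∠I = 177.4°.

I = 1.539∠177.4° A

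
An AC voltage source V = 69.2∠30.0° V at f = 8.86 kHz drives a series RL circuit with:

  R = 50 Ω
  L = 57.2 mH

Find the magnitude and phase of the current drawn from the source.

Step 1 — Angular frequency: ω = 2π·f = 2π·8860 = 5.567e+04 rad/s.
Step 2 — Component impedances:
  R: Z = R = 50 Ω
  L: Z = jωL = j·5.567e+04·0.0572 = 0 + j3184 Ω
Step 3 — Series combination: Z_total = R + L = 50 + j3184 Ω = 3185∠89.1° Ω.
Step 4 — Source phasor: V = 69.2∠30.0° V = 59.93 + j34.6 V.
Step 5 — Ohm's law: I = V / Z_total = (59.93 + j34.6) / (50 + j3184) = 0.01116 - j0.01865 A.
Step 6 — Convert to polar: |I| = 0.02173 A, ∠I = -59.1°.

I = 0.02173∠-59.1° A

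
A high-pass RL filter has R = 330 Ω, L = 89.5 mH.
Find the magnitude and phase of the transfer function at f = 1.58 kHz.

Step 1 — Angular frequency: ω = 2π·1580 = 9927 rad/s.
Step 2 — Transfer function: H(jω) = jωL/(R + jωL).
Step 3 — Numerator jωL = j·888.5; denominator R + jωL = 330 + j888.5.
Step 4 — H = 0.8788 + j0.3264.
Step 5 — Magnitude: |H| = 0.9374 (-0.6 dB); phase: φ = 20.4°.

|H| = 0.9374 (-0.6 dB), φ = 20.4°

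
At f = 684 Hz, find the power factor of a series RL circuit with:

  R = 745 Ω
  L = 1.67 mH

Step 1 — Angular frequency: ω = 2π·f = 2π·684 = 4298 rad/s.
Step 2 — Component impedances:
  R: Z = R = 745 Ω
  L: Z = jωL = j·4298·0.00167 = 0 + j7.177 Ω
Step 3 — Series combination: Z_total = R + L = 745 + j7.177 Ω = 745∠0.6° Ω.
Step 4 — Power factor: PF = cos(φ) = Re(Z)/|Z| = 745/745 = 1.
Step 5 — Type: Im(Z) = 7.177 ⇒ lagging (phase φ = 0.6°).

PF = 1 (lagging, φ = 0.6°)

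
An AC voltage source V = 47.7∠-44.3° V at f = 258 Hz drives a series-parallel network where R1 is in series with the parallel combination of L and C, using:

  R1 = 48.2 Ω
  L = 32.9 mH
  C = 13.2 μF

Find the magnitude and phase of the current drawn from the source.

Step 1 — Angular frequency: ω = 2π·f = 2π·258 = 1621 rad/s.
Step 2 — Component impedances:
  R1: Z = R = 48.2 Ω
  L: Z = jωL = j·1621·0.0329 = 0 + j53.33 Ω
  C: Z = 1/(jωC) = -j/(ω·C) = 0 - j46.73 Ω
Step 3 — Parallel branch: L || C = 1/(1/L + 1/C) = 0 - j377.7 Ω.
Step 4 — Series with R1: Z_total = R1 + (L || C) = 48.2 - j377.7 Ω = 380.7∠-82.7° Ω.
Step 5 — Source phasor: V = 47.7∠-44.3° V = 34.14 - j33.31 V.
Step 6 — Ohm's law: I = V / Z_total = (34.14 - j33.31) / (48.2 - j377.7) = 0.09815 + j0.07787 A.
Step 7 — Convert to polar: |I| = 0.1253 A, ∠I = 38.4°.

I = 0.1253∠38.4° A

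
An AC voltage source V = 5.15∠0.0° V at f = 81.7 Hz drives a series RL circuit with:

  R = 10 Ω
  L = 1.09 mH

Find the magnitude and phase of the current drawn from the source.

Step 1 — Angular frequency: ω = 2π·f = 2π·81.7 = 513.3 rad/s.
Step 2 — Component impedances:
  R: Z = R = 10 Ω
  L: Z = jωL = j·513.3·0.00109 = 0 + j0.5595 Ω
Step 3 — Series combination: Z_total = R + L = 10 + j0.5595 Ω = 10.02∠3.2° Ω.
Step 4 — Source phasor: V = 5.15∠0.0° V = 5.15 V.
Step 5 — Ohm's law: I = V / Z_total = (5.15) / (10 + j0.5595) = 0.5134 - j0.02873 A.
Step 6 — Convert to polar: |I| = 0.5142 A, ∠I = -3.2°.

I = 0.5142∠-3.2° A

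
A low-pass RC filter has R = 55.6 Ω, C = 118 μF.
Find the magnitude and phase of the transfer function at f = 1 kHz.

Step 1 — Angular frequency: ω = 2π·1000 = 6283 rad/s.
Step 2 — Transfer function: H(jω) = 1/(1 + jωRC).
Step 3 — Denominator: 1 + jωRC = 1 + j·6283·55.6·0.000118 = 1 + j41.22.
Step 4 — H = 0.0005881 - j0.02424.
Step 5 — Magnitude: |H| = 0.02425 (-32.3 dB); phase: φ = -88.6°.

|H| = 0.02425 (-32.3 dB), φ = -88.6°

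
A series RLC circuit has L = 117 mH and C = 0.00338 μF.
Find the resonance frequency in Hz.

Step 1 — Resonance condition Im(Z)=0 gives ω₀ = 1/√(LC).
Step 2 — ω₀ = 1/√(0.117·3.38e-09) = 5.029e+04 rad/s.
Step 3 — f₀ = ω₀/(2π) = 8003 Hz.

f₀ = 8003 Hz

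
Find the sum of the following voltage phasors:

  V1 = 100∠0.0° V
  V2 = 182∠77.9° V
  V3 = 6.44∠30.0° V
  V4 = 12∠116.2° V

Step 1 — Convert each phasor to rectangular form:
  V1 = 100·(cos(0.0°) + j·sin(0.0°)) = 100 V
  V2 = 182·(cos(77.9°) + j·sin(77.9°)) = 38.15 + j178 V
  V3 = 6.44·(cos(30.0°) + j·sin(30.0°)) = 5.577 + j3.22 V
  V4 = 12·(cos(116.2°) + j·sin(116.2°)) = -5.298 + j10.77 V
Step 2 — Sum components: V_total = 138.4 + j191.9 V.
Step 3 — Convert to polar: |V_total| = 236.7 V, ∠V_total = 54.2°.

V_total = 236.7∠54.2° V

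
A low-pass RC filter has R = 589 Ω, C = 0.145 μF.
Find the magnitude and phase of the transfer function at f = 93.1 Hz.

Step 1 — Angular frequency: ω = 2π·93.1 = 585 rad/s.
Step 2 — Transfer function: H(jω) = 1/(1 + jωRC).
Step 3 — Denominator: 1 + jωRC = 1 + j·585·589·1.45e-07 = 1 + j0.04996.
Step 4 — H = 0.9975 - j0.04983.
Step 5 — Magnitude: |H| = 0.9988 (-0.0 dB); phase: φ = -2.9°.

|H| = 0.9988 (-0.0 dB), φ = -2.9°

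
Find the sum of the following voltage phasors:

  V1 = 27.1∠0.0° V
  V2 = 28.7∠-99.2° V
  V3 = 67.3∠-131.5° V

Step 1 — Convert each phasor to rectangular form:
  V1 = 27.1·(cos(0.0°) + j·sin(0.0°)) = 27.1 V
  V2 = 28.7·(cos(-99.2°) + j·sin(-99.2°)) = -4.589 - j28.33 V
  V3 = 67.3·(cos(-131.5°) + j·sin(-131.5°)) = -44.59 - j50.4 V
Step 2 — Sum components: V_total = -22.08 - j78.74 V.
Step 3 — Convert to polar: |V_total| = 81.77 V, ∠V_total = -105.7°.

V_total = 81.77∠-105.7° V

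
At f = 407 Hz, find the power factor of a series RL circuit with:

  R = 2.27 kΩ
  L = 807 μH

Step 1 — Angular frequency: ω = 2π·f = 2π·407 = 2557 rad/s.
Step 2 — Component impedances:
  R: Z = R = 2270 Ω
  L: Z = jωL = j·2557·0.000807 = 0 + j2.064 Ω
Step 3 — Series combination: Z_total = R + L = 2270 + j2.064 Ω = 2270∠0.1° Ω.
Step 4 — Power factor: PF = cos(φ) = Re(Z)/|Z| = 2270/2270 = 1.
Step 5 — Type: Im(Z) = 2.064 ⇒ lagging (phase φ = 0.1°).

PF = 1 (lagging, φ = 0.1°)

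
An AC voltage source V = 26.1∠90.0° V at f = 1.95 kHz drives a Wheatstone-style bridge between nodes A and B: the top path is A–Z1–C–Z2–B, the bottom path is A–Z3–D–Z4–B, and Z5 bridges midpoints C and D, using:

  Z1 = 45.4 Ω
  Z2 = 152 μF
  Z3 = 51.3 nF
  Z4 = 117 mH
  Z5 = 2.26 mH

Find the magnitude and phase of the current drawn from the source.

Step 1 — Angular frequency: ω = 2π·f = 2π·1950 = 1.225e+04 rad/s.
Step 2 — Component impedances:
  Z1: Z = R = 45.4 Ω
  Z2: Z = 1/(jωC) = -j/(ω·C) = 0 - j0.537 Ω
  Z3: Z = 1/(jωC) = -j/(ω·C) = 0 - j1591 Ω
  Z4: Z = jωL = j·1.225e+04·0.117 = 0 + j1434 Ω
  Z5: Z = jωL = j·1.225e+04·0.00226 = 0 + j27.69 Ω
Step 3 — Bridge requires nodal analysis (the Z5 bridge couples midpoints C and D, so the two paths cannot be reduced to a simple series/parallel combination). Setting node B to ground and injecting 1 A at node A, the 3-node admittance system at A, C, D solves to V_A = Z_AB = 45.36 - j1.854 Ω = 45.4∠-2.3° Ω.
Step 4 — Source phasor: V = 26.1∠90.0° V = 0 + j26.1 V.
Step 5 — Ohm's law: I = V / Z_total = (0 + j26.1) / (45.36 - j1.854) = -0.02348 + j0.5744 A.
Step 6 — Convert to polar: |I| = 0.5749 A, ∠I = 92.3°.

I = 0.5749∠92.3° A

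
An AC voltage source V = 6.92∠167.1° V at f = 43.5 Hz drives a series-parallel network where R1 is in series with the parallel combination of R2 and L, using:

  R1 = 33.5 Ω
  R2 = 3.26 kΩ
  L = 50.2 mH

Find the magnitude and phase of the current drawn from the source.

Step 1 — Angular frequency: ω = 2π·f = 2π·43.5 = 273.3 rad/s.
Step 2 — Component impedances:
  R1: Z = R = 33.5 Ω
  R2: Z = R = 3260 Ω
  L: Z = jωL = j·273.3·0.0502 = 0 + j13.72 Ω
Step 3 — Parallel branch: R2 || L = 1/(1/R2 + 1/L) = 0.05775 + j13.72 Ω.
Step 4 — Series with R1: Z_total = R1 + (R2 || L) = 33.56 + j13.72 Ω = 36.25∠22.2° Ω.
Step 5 — Source phasor: V = 6.92∠167.1° V = -6.745 + j1.545 V.
Step 6 — Ohm's law: I = V / Z_total = (-6.745 + j1.545) / (33.56 + j13.72) = -0.1561 + j0.1099 A.
Step 7 — Convert to polar: |I| = 0.1909 A, ∠I = 144.9°.

I = 0.1909∠144.9° A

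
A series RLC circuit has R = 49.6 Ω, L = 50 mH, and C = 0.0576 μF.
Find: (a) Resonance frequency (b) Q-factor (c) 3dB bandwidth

Step 1 — Resonance: ω₀ = 1/√(LC) = 1/√(0.05·5.76e-08) = 1.863e+04 rad/s.
Step 2 — f₀ = ω₀/(2π) = 2966 Hz.
Step 3 — Series Q: Q = ω₀L/R = 1.863e+04·0.05/49.6 = 18.78.
Step 4 — Bandwidth: Δω = ω₀/Q = 992 rad/s; BW = Δω/(2π) = 157.9 Hz.

(a) f₀ = 2966 Hz  (b) Q = 18.78  (c) BW = 157.9 Hz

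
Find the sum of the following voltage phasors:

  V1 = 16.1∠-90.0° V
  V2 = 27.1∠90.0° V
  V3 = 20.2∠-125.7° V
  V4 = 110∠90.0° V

Step 1 — Convert each phasor to rectangular form:
  V1 = 16.1·(cos(-90.0°) + j·sin(-90.0°)) = 0 - j16.1 V
  V2 = 27.1·(cos(90.0°) + j·sin(90.0°)) = 0 + j27.1 V
  V3 = 20.2·(cos(-125.7°) + j·sin(-125.7°)) = -11.79 - j16.4 V
  V4 = 110·(cos(90.0°) + j·sin(90.0°)) = 0 + j110 V
Step 2 — Sum components: V_total = -11.79 + j104.6 V.
Step 3 — Convert to polar: |V_total| = 105.3 V, ∠V_total = 96.4°.

V_total = 105.3∠96.4° V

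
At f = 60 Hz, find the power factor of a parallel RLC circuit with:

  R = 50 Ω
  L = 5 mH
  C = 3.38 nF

Step 1 — Angular frequency: ω = 2π·f = 2π·60 = 377 rad/s.
Step 2 — Component impedances:
  R: Z = R = 50 Ω
  L: Z = jωL = j·377·0.005 = 0 + j1.885 Ω
  C: Z = 1/(jωC) = -j/(ω·C) = 0 - j7.848e+05 Ω
Step 3 — Parallel combination: 1/Z_total = 1/R + 1/L + 1/C; Z_total = 0.07096 + j1.882 Ω = 1.884∠87.8° Ω.
Step 4 — Power factor: PF = cos(φ) = Re(Z)/|Z| = 0.070961/1.8836 = 0.03767.
Step 5 — Type: Im(Z) = 1.882 ⇒ lagging (phase φ = 87.8°).

PF = 0.03767 (lagging, φ = 87.8°)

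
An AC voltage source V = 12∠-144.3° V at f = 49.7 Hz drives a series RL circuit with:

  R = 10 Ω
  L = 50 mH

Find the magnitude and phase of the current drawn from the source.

Step 1 — Angular frequency: ω = 2π·f = 2π·49.7 = 312.3 rad/s.
Step 2 — Component impedances:
  R: Z = R = 10 Ω
  L: Z = jωL = j·312.3·0.05 = 0 + j15.61 Ω
Step 3 — Series combination: Z_total = R + L = 10 + j15.61 Ω = 18.54∠57.4° Ω.
Step 4 — Source phasor: V = 12∠-144.3° V = -9.745 - j7.002 V.
Step 5 — Ohm's law: I = V / Z_total = (-9.745 - j7.002) / (10 + j15.61) = -0.6015 + j0.2389 A.
Step 6 — Convert to polar: |I| = 0.6472 A, ∠I = 158.3°.

I = 0.6472∠158.3° A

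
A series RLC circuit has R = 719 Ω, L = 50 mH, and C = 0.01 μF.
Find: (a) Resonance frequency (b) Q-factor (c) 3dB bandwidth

Step 1 — Resonance condition Im(Z)=0 gives ω₀ = 1/√(LC).
Step 2 — ω₀ = 1/√(0.05·1e-08) = 4.472e+04 rad/s.
Step 3 — f₀ = ω₀/(2π) = 7118 Hz.
Step 4 — Series Q: Q = ω₀L/R = 4.472e+04·0.05/719 = 3.11.
Step 5 — 3dB bandwidth: Δω = ω₀/Q = 1.438e+04 rad/s; BW = Δω/(2π) = 2289 Hz.

(a) f₀ = 7118 Hz  (b) Q = 3.11  (c) BW = 2289 Hz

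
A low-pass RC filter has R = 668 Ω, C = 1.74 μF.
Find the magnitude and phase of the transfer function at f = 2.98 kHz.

Step 1 — Angular frequency: ω = 2π·2980 = 1.872e+04 rad/s.
Step 2 — Transfer function: H(jω) = 1/(1 + jωRC).
Step 3 — Denominator: 1 + jωRC = 1 + j·1.872e+04·668·1.74e-06 = 1 + j21.76.
Step 4 — H = 0.002107 - j0.04585.
Step 5 — Magnitude: |H| = 0.0459 (-26.8 dB); phase: φ = -87.4°.

|H| = 0.0459 (-26.8 dB), φ = -87.4°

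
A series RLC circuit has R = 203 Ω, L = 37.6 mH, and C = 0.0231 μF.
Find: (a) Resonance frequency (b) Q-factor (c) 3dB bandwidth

Step 1 — Resonance: ω₀ = 1/√(LC) = 1/√(0.0376·2.31e-08) = 3.393e+04 rad/s.
Step 2 — f₀ = ω₀/(2π) = 5400 Hz.
Step 3 — Series Q: Q = ω₀L/R = 3.393e+04·0.0376/203 = 6.285.
Step 4 — Bandwidth: Δω = ω₀/Q = 5399 rad/s; BW = Δω/(2π) = 859.3 Hz.

(a) f₀ = 5400 Hz  (b) Q = 6.285  (c) BW = 859.3 Hz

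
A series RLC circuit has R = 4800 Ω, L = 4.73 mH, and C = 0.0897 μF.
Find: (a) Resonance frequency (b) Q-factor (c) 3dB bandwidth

Step 1 — Resonance condition Im(Z)=0 gives ω₀ = 1/√(LC).
Step 2 — ω₀ = 1/√(0.00473·8.97e-08) = 4.855e+04 rad/s.
Step 3 — f₀ = ω₀/(2π) = 7727 Hz.
Step 4 — Series Q: Q = ω₀L/R = 4.855e+04·0.00473/4800 = 0.04784.
Step 5 — 3dB bandwidth: Δω = ω₀/Q = 1.015e+06 rad/s; BW = Δω/(2π) = 1.615e+05 Hz.

(a) f₀ = 7727 Hz  (b) Q = 0.04784  (c) BW = 1.615e+05 Hz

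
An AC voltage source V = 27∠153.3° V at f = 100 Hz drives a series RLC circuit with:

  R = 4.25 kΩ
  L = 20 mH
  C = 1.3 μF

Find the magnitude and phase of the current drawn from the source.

Step 1 — Angular frequency: ω = 2π·f = 2π·100 = 628.3 rad/s.
Step 2 — Component impedances:
  R: Z = R = 4250 Ω
  L: Z = jωL = j·628.3·0.02 = 0 + j12.57 Ω
  C: Z = 1/(jωC) = -j/(ω·C) = 0 - j1224 Ω
Step 3 — Series combination: Z_total = R + L + C = 4250 - j1212 Ω = 4419∠-15.9° Ω.
Step 4 — Source phasor: V = 27∠153.3° V = -24.12 + j12.13 V.
Step 5 — Ohm's law: I = V / Z_total = (-24.12 + j12.13) / (4250 - j1212) = -0.006002 + j0.001143 A.
Step 6 — Convert to polar: |I| = 0.006109 A, ∠I = 169.2°.

I = 0.006109∠169.2° A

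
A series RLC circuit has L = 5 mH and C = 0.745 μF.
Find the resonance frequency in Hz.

Step 1 — Resonance condition Im(Z)=0 gives ω₀ = 1/√(LC).
Step 2 — ω₀ = 1/√(0.005·7.45e-07) = 1.638e+04 rad/s.
Step 3 — f₀ = ω₀/(2π) = 2608 Hz.

f₀ = 2608 Hz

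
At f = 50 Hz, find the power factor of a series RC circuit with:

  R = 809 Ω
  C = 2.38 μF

Step 1 — Angular frequency: ω = 2π·f = 2π·50 = 314.2 rad/s.
Step 2 — Component impedances:
  R: Z = R = 809 Ω
  C: Z = 1/(jωC) = -j/(ω·C) = 0 - j1337 Ω
Step 3 — Series combination: Z_total = R + C = 809 - j1337 Ω = 1563∠-58.8° Ω.
Step 4 — Power factor: PF = cos(φ) = Re(Z)/|Z| = 809/1563 = 0.5176.
Step 5 — Type: Im(Z) = -1337 ⇒ leading (phase φ = -58.8°).

PF = 0.5176 (leading, φ = -58.8°)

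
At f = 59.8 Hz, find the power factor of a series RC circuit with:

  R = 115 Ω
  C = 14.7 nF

Step 1 — Angular frequency: ω = 2π·f = 2π·59.8 = 375.7 rad/s.
Step 2 — Component impedances:
  R: Z = R = 115 Ω
  C: Z = 1/(jωC) = -j/(ω·C) = 0 - j1.811e+05 Ω
Step 3 — Series combination: Z_total = R + C = 115 - j1.811e+05 Ω = 1.811e+05∠-90.0° Ω.
Step 4 — Power factor: PF = cos(φ) = Re(Z)/|Z| = 115/1.8105e+05 = 0.0006352.
Step 5 — Type: Im(Z) = -1.811e+05 ⇒ leading (phase φ = -90.0°).

PF = 0.0006352 (leading, φ = -90.0°)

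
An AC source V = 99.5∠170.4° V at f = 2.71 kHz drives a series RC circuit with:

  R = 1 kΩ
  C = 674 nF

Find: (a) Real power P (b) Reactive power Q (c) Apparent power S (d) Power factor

Step 1 — Angular frequency: ω = 2π·f = 2π·2710 = 1.703e+04 rad/s.
Step 2 — Component impedances:
  R: Z = R = 1000 Ω
  C: Z = 1/(jωC) = -j/(ω·C) = 0 - j87.13 Ω
Step 3 — Series combination: Z_total = R + C = 1000 - j87.13 Ω = 1004∠-5.0° Ω.
Step 4 — Source phasor: V = 99.5∠170.4° V = -98.11 + j16.59 V.
Step 5 — Current: I = V / Z = -0.0988 + j0.007984 A = 0.09912∠175.4° A.
Step 6 — Complex power: S = V·I* = 9.826 - j0.8562 VA.
Step 7 — Real power: P = Re(S) = 9.826 W.
Step 8 — Reactive power: Q = Im(S) = -0.8562 VAR.
Step 9 — Apparent power: |S| = 9.863 VA.
Step 10 — Power factor: PF = P/|S| = 0.9962 (leading).

(a) P = 9.826 W  (b) Q = -0.8562 VAR  (c) S = 9.863 VA  (d) PF = 0.9962 (leading)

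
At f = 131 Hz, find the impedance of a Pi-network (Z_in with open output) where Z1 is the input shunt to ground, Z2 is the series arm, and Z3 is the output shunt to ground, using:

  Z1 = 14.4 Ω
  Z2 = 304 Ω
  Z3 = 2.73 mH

Step 1 — Angular frequency: ω = 2π·f = 2π·131 = 823.1 rad/s.
Step 2 — Component impedances:
  Z1: Z = R = 14.4 Ω
  Z2: Z = R = 304 Ω
  Z3: Z = jωL = j·823.1·0.00273 = 0 + j2.247 Ω
Step 3 — With open output, the series arm Z2 and the output shunt Z3 appear in series to ground: Z2 + Z3 = 304 + j2.247 Ω.
Step 4 — Parallel with input shunt Z1: Z_in = Z1 || (Z2 + Z3) = 13.75 + j0.004596 Ω = 13.75∠0.0° Ω.

Z = 13.75 + j0.004596 Ω = 13.75∠0.0° Ω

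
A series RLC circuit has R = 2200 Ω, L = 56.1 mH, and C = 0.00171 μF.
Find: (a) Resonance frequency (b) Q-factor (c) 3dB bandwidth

Step 1 — Resonance condition Im(Z)=0 gives ω₀ = 1/√(LC).
Step 2 — ω₀ = 1/√(0.0561·1.71e-09) = 1.021e+05 rad/s.
Step 3 — f₀ = ω₀/(2π) = 1.625e+04 Hz.
Step 4 — Series Q: Q = ω₀L/R = 1.021e+05·0.0561/2200 = 2.604.
Step 5 — 3dB bandwidth: Δω = ω₀/Q = 3.922e+04 rad/s; BW = Δω/(2π) = 6241 Hz.

(a) f₀ = 1.625e+04 Hz  (b) Q = 2.604  (c) BW = 6241 Hz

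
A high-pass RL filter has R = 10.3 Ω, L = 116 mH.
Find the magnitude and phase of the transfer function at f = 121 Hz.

Step 1 — Angular frequency: ω = 2π·121 = 760.3 rad/s.
Step 2 — Transfer function: H(jω) = jωL/(R + jωL).
Step 3 — Numerator jωL = j·88.19; denominator R + jωL = 10.3 + j88.19.
Step 4 — H = 0.9865 + j0.1152.
Step 5 — Magnitude: |H| = 0.9932 (-0.1 dB); phase: φ = 6.7°.

|H| = 0.9932 (-0.1 dB), φ = 6.7°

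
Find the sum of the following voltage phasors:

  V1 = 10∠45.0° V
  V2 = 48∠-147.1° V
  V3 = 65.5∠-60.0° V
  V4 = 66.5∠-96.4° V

Step 1 — Convert each phasor to rectangular form:
  V1 = 10·(cos(45.0°) + j·sin(45.0°)) = 7.071 + j7.071 V
  V2 = 48·(cos(-147.1°) + j·sin(-147.1°)) = -40.3 - j26.07 V
  V3 = 65.5·(cos(-60.0°) + j·sin(-60.0°)) = 32.75 - j56.72 V
  V4 = 66.5·(cos(-96.4°) + j·sin(-96.4°)) = -7.413 - j66.09 V
Step 2 — Sum components: V_total = -7.893 - j141.8 V.
Step 3 — Convert to polar: |V_total| = 142 V, ∠V_total = -93.2°.

V_total = 142∠-93.2° V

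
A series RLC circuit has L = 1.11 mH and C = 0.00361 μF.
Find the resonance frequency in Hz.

Step 1 — Resonance condition Im(Z)=0 gives ω₀ = 1/√(LC).
Step 2 — ω₀ = 1/√(0.00111·3.61e-09) = 4.996e+05 rad/s.
Step 3 — f₀ = ω₀/(2π) = 7.951e+04 Hz.

f₀ = 7.951e+04 Hz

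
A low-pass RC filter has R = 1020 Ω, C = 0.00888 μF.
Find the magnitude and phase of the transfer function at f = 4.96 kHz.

Step 1 — Angular frequency: ω = 2π·4960 = 3.116e+04 rad/s.
Step 2 — Transfer function: H(jω) = 1/(1 + jωRC).
Step 3 — Denominator: 1 + jωRC = 1 + j·3.116e+04·1020·8.88e-09 = 1 + j0.2823.
Step 4 — H = 0.9262 - j0.2614.
Step 5 — Magnitude: |H| = 0.9624 (-0.3 dB); phase: φ = -15.8°.

|H| = 0.9624 (-0.3 dB), φ = -15.8°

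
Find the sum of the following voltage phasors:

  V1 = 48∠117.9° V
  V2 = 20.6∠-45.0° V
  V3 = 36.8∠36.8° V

Step 1 — Convert each phasor to rectangular form:
  V1 = 48·(cos(117.9°) + j·sin(117.9°)) = -22.46 + j42.42 V
  V2 = 20.6·(cos(-45.0°) + j·sin(-45.0°)) = 14.57 - j14.57 V
  V3 = 36.8·(cos(36.8°) + j·sin(36.8°)) = 29.47 + j22.04 V
Step 2 — Sum components: V_total = 21.57 + j49.9 V.
Step 3 — Convert to polar: |V_total| = 54.36 V, ∠V_total = 66.6°.

V_total = 54.36∠66.6° V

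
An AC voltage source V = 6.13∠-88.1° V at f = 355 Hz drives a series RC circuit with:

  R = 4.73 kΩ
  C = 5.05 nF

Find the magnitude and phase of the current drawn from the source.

Step 1 — Angular frequency: ω = 2π·f = 2π·355 = 2231 rad/s.
Step 2 — Component impedances:
  R: Z = R = 4730 Ω
  C: Z = 1/(jωC) = -j/(ω·C) = 0 - j8.878e+04 Ω
Step 3 — Series combination: Z_total = R + C = 4730 - j8.878e+04 Ω = 8.89e+04∠-87.0° Ω.
Step 4 — Source phasor: V = 6.13∠-88.1° V = 0.2032 - j6.127 V.
Step 5 — Ohm's law: I = V / Z_total = (0.2032 - j6.127) / (4730 - j8.878e+04) = 6.894e-05 - j1.384e-06 A.
Step 6 — Convert to polar: |I| = 6.895e-05 A, ∠I = -1.1°.

I = 6.895e-05∠-1.1° A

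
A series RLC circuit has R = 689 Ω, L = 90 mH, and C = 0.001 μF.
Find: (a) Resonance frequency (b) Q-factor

Step 1 — Resonance condition Im(Z)=0 gives ω₀ = 1/√(LC).
Step 2 — ω₀ = 1/√(0.09·1e-09) = 1.054e+05 rad/s.
Step 3 — f₀ = ω₀/(2π) = 1.678e+04 Hz.
Step 4 — Series Q: Q = ω₀L/R = 1.054e+05·0.09/689 = 13.77.

(a) f₀ = 1.678e+04 Hz  (b) Q = 13.77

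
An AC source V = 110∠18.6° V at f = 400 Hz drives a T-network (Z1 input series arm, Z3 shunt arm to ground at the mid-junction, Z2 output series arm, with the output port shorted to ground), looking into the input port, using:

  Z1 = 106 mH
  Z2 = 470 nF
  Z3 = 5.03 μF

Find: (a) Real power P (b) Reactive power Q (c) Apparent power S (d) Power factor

Step 1 — Angular frequency: ω = 2π·f = 2π·400 = 2513 rad/s.
Step 2 — Component impedances:
  Z1: Z = jωL = j·2513·0.106 = 0 + j266.4 Ω
  Z2: Z = 1/(jωC) = -j/(ω·C) = 0 - j846.6 Ω
  Z3: Z = 1/(jωC) = -j/(ω·C) = 0 - j79.1 Ω
Step 3 — With the output port shorted to ground, the output series arm Z2 runs from the junction to ground; the shunt arm Z3 also runs from the junction to ground. They appear in parallel: Z3 || Z2 = 0 - j72.34 Ω.
Step 4 — Series with input arm Z1: Z_in = Z1 + (Z3 || Z2) = 0 + j194.1 Ω = 194.1∠90.0° Ω.
Step 5 — Source phasor: V = 110∠18.6° V = 104.3 + j35.09 V.
Step 6 — Current: I = V / Z = 0.1808 - j0.5372 A = 0.5668∠-71.4° A.
Step 7 — Complex power: S = V·I* = 0 + j62.35 VA.
Step 8 — Real power: P = Re(S) = 0 W.
Step 9 — Reactive power: Q = Im(S) = 62.35 VAR.
Step 10 — Apparent power: |S| = 62.35 VA.
Step 11 — Power factor: PF = P/|S| = 0 (lagging).

(a) P = 0 W  (b) Q = 62.35 VAR  (c) S = 62.35 VA  (d) PF = 0 (lagging)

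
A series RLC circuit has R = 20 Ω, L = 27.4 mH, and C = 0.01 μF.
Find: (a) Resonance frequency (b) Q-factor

Step 1 — Resonance condition Im(Z)=0 gives ω₀ = 1/√(LC).
Step 2 — ω₀ = 1/√(0.0274·1e-08) = 6.041e+04 rad/s.
Step 3 — f₀ = ω₀/(2π) = 9615 Hz.
Step 4 — Series Q: Q = ω₀L/R = 6.041e+04·0.0274/20 = 82.76.

(a) f₀ = 9615 Hz  (b) Q = 82.76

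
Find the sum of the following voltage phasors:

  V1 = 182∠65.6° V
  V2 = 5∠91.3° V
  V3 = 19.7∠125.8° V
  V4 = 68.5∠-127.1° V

Step 1 — Convert each phasor to rectangular form:
  V1 = 182·(cos(65.6°) + j·sin(65.6°)) = 75.19 + j165.7 V
  V2 = 5·(cos(91.3°) + j·sin(91.3°)) = -0.1134 + j4.999 V
  V3 = 19.7·(cos(125.8°) + j·sin(125.8°)) = -11.52 + j15.98 V
  V4 = 68.5·(cos(-127.1°) + j·sin(-127.1°)) = -41.32 - j54.63 V
Step 2 — Sum components: V_total = 22.23 + j132.1 V.
Step 3 — Convert to polar: |V_total| = 133.9 V, ∠V_total = 80.4°.

V_total = 133.9∠80.4° V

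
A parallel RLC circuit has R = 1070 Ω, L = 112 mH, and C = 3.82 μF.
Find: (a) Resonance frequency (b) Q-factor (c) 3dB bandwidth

Step 1 — Resonance: ω₀ = 1/√(LC) = 1/√(0.112·3.82e-06) = 1529 rad/s.
Step 2 — f₀ = ω₀/(2π) = 243.3 Hz.
Step 3 — Parallel Q: Q = R/(ω₀L) = 1070/(1529·0.112) = 6.249.
Step 4 — Bandwidth: Δω = ω₀/Q = 244.7 rad/s; BW = Δω/(2π) = 38.94 Hz.

(a) f₀ = 243.3 Hz  (b) Q = 6.249  (c) BW = 38.94 Hz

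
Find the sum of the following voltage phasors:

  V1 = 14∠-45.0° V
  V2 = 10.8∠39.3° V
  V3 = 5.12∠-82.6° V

Step 1 — Convert each phasor to rectangular form:
  V1 = 14·(cos(-45.0°) + j·sin(-45.0°)) = 9.899 - j9.899 V
  V2 = 10.8·(cos(39.3°) + j·sin(39.3°)) = 8.357 + j6.841 V
  V3 = 5.12·(cos(-82.6°) + j·sin(-82.6°)) = 0.6594 - j5.077 V
Step 2 — Sum components: V_total = 18.92 - j8.136 V.
Step 3 — Convert to polar: |V_total| = 20.59 V, ∠V_total = -23.3°.

V_total = 20.59∠-23.3° V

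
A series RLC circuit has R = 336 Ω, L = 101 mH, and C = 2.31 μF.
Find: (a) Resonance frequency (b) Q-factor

Step 1 — Resonance condition Im(Z)=0 gives ω₀ = 1/√(LC).
Step 2 — ω₀ = 1/√(0.101·2.31e-06) = 2070 rad/s.
Step 3 — f₀ = ω₀/(2π) = 329.5 Hz.
Step 4 — Series Q: Q = ω₀L/R = 2070·0.101/336 = 0.6223.

(a) f₀ = 329.5 Hz  (b) Q = 0.6223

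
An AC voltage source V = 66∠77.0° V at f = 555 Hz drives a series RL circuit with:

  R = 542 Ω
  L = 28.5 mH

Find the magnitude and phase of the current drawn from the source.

Step 1 — Angular frequency: ω = 2π·f = 2π·555 = 3487 rad/s.
Step 2 — Component impedances:
  R: Z = R = 542 Ω
  L: Z = jωL = j·3487·0.0285 = 0 + j99.38 Ω
Step 3 — Series combination: Z_total = R + L = 542 + j99.38 Ω = 551∠10.4° Ω.
Step 4 — Source phasor: V = 66∠77.0° V = 14.85 + j64.31 V.
Step 5 — Ohm's law: I = V / Z_total = (14.85 + j64.31) / (542 + j99.38) = 0.04755 + j0.1099 A.
Step 6 — Convert to polar: |I| = 0.1198 A, ∠I = 66.6°.

I = 0.1198∠66.6° A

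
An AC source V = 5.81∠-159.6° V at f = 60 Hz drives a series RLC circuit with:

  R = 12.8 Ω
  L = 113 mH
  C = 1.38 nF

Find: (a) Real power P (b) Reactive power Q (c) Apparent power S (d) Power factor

Step 1 — Angular frequency: ω = 2π·f = 2π·60 = 377 rad/s.
Step 2 — Component impedances:
  R: Z = R = 12.8 Ω
  L: Z = jωL = j·377·0.113 = 0 + j42.6 Ω
  C: Z = 1/(jωC) = -j/(ω·C) = 0 - j1.922e+06 Ω
Step 3 — Series combination: Z_total = R + L + C = 12.8 - j1.922e+06 Ω = 1.922e+06∠-90.0° Ω.
Step 4 — Source phasor: V = 5.81∠-159.6° V = -5.446 - j2.025 V.
Step 5 — Current: I = V / Z = 1.054e-06 - j2.833e-06 A = 3.023e-06∠-69.6° A.
Step 6 — Complex power: S = V·I* = 1.17e-10 - j1.756e-05 VA.
Step 7 — Real power: P = Re(S) = 1.17e-10 W.
Step 8 — Reactive power: Q = Im(S) = -1.756e-05 VAR.
Step 9 — Apparent power: |S| = 1.756e-05 VA.
Step 10 — Power factor: PF = P/|S| = 6.659e-06 (leading).

(a) P = 1.17e-10 W  (b) Q = -1.756e-05 VAR  (c) S = 1.756e-05 VA  (d) PF = 6.659e-06 (leading)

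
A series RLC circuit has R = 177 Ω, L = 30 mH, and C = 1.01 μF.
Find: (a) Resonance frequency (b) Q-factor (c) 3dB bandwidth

Step 1 — Resonance: ω₀ = 1/√(LC) = 1/√(0.03·1.01e-06) = 5745 rad/s.
Step 2 — f₀ = ω₀/(2π) = 914.3 Hz.
Step 3 — Series Q: Q = ω₀L/R = 5745·0.03/177 = 0.9737.
Step 4 — Bandwidth: Δω = ω₀/Q = 5900 rad/s; BW = Δω/(2π) = 939 Hz.

(a) f₀ = 914.3 Hz  (b) Q = 0.9737  (c) BW = 939 Hz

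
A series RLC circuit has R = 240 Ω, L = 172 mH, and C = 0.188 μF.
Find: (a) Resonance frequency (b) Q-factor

Step 1 — Resonance condition Im(Z)=0 gives ω₀ = 1/√(LC).
Step 2 — ω₀ = 1/√(0.172·1.88e-07) = 5561 rad/s.
Step 3 — f₀ = ω₀/(2π) = 885.1 Hz.
Step 4 — Series Q: Q = ω₀L/R = 5561·0.172/240 = 3.985.

(a) f₀ = 885.1 Hz  (b) Q = 3.985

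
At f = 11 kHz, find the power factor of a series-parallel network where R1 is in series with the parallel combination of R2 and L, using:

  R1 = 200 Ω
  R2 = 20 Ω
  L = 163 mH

Step 1 — Angular frequency: ω = 2π·f = 2π·1.1e+04 = 6.912e+04 rad/s.
Step 2 — Component impedances:
  R1: Z = R = 200 Ω
  R2: Z = R = 20 Ω
  L: Z = jωL = j·6.912e+04·0.163 = 0 + j1.127e+04 Ω
Step 3 — Parallel branch: R2 || L = 1/(1/R2 + 1/L) = 20 + j0.03551 Ω.
Step 4 — Series with R1: Z_total = R1 + (R2 || L) = 220 + j0.03551 Ω = 220∠0.0° Ω.
Step 5 — Power factor: PF = cos(φ) = Re(Z)/|Z| = 220/220 = 1.
Step 6 — Type: Im(Z) = 0.03551 ⇒ lagging (phase φ = 0.0°).

PF = 1 (lagging, φ = 0.0°)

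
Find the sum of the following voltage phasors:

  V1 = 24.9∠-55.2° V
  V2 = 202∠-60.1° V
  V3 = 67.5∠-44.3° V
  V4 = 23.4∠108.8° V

Step 1 — Convert each phasor to rectangular form:
  V1 = 24.9·(cos(-55.2°) + j·sin(-55.2°)) = 14.21 - j20.45 V
  V2 = 202·(cos(-60.1°) + j·sin(-60.1°)) = 100.7 - j175.1 V
  V3 = 67.5·(cos(-44.3°) + j·sin(-44.3°)) = 48.31 - j47.14 V
  V4 = 23.4·(cos(108.8°) + j·sin(108.8°)) = -7.541 + j22.15 V
Step 2 — Sum components: V_total = 155.7 - j220.6 V.
Step 3 — Convert to polar: |V_total| = 270 V, ∠V_total = -54.8°.

V_total = 270∠-54.8° V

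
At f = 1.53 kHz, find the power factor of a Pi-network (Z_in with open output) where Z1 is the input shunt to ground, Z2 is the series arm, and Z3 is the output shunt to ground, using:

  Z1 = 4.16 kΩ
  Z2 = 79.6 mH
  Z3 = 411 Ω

Step 1 — Angular frequency: ω = 2π·f = 2π·1530 = 9613 rad/s.
Step 2 — Component impedances:
  Z1: Z = R = 4160 Ω
  Z2: Z = jωL = j·9613·0.0796 = 0 + j765.2 Ω
  Z3: Z = R = 411 Ω
Step 3 — With open output, the series arm Z2 and the output shunt Z3 appear in series to ground: Z2 + Z3 = 411 + j765.2 Ω.
Step 4 — Parallel with input shunt Z1: Z_in = Z1 || (Z2 + Z3) = 477.3 + j616.5 Ω = 779.7∠52.3° Ω.
Step 5 — Power factor: PF = cos(φ) = Re(Z)/|Z| = 477.25/779.66 = 0.6121.
Step 6 — Type: Im(Z) = 616.5 ⇒ lagging (phase φ = 52.3°).

PF = 0.6121 (lagging, φ = 52.3°)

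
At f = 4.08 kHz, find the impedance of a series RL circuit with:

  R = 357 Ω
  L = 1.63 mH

Step 1 — Angular frequency: ω = 2π·f = 2π·4080 = 2.564e+04 rad/s.
Step 2 — Component impedances:
  R: Z = R = 357 Ω
  L: Z = jωL = j·2.564e+04·0.00163 = 0 + j41.79 Ω
Step 3 — Series combination: Z_total = R + L = 357 + j41.79 Ω = 359.4∠6.7° Ω.

Z = 357 + j41.79 Ω = 359.4∠6.7° Ω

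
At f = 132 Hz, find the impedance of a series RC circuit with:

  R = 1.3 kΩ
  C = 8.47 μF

Step 1 — Angular frequency: ω = 2π·f = 2π·132 = 829.4 rad/s.
Step 2 — Component impedances:
  R: Z = R = 1300 Ω
  C: Z = 1/(jωC) = -j/(ω·C) = 0 - j142.4 Ω
Step 3 — Series combination: Z_total = R + C = 1300 - j142.4 Ω = 1308∠-6.2° Ω.

Z = 1300 - j142.4 Ω = 1308∠-6.2° Ω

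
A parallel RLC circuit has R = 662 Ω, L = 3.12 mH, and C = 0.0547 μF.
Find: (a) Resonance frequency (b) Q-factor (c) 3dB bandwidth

Step 1 — Resonance: ω₀ = 1/√(LC) = 1/√(0.00312·5.47e-08) = 7.655e+04 rad/s.
Step 2 — f₀ = ω₀/(2π) = 1.218e+04 Hz.
Step 3 — Parallel Q: Q = R/(ω₀L) = 662/(7.655e+04·0.00312) = 2.772.
Step 4 — Bandwidth: Δω = ω₀/Q = 2.762e+04 rad/s; BW = Δω/(2π) = 4395 Hz.

(a) f₀ = 1.218e+04 Hz  (b) Q = 2.772  (c) BW = 4395 Hz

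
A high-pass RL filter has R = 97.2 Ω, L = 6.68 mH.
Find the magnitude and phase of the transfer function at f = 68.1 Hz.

Step 1 — Angular frequency: ω = 2π·68.1 = 427.9 rad/s.
Step 2 — Transfer function: H(jω) = jωL/(R + jωL).
Step 3 — Numerator jωL = j·2.858; denominator R + jωL = 97.2 + j2.858.
Step 4 — H = 0.000864 + j0.02938.
Step 5 — Magnitude: |H| = 0.02939 (-30.6 dB); phase: φ = 88.3°.

|H| = 0.02939 (-30.6 dB), φ = 88.3°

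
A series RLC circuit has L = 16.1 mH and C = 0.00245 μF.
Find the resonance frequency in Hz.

Step 1 — Resonance condition Im(Z)=0 gives ω₀ = 1/√(LC).
Step 2 — ω₀ = 1/√(0.0161·2.45e-09) = 1.592e+05 rad/s.
Step 3 — f₀ = ω₀/(2π) = 2.534e+04 Hz.

f₀ = 2.534e+04 Hz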